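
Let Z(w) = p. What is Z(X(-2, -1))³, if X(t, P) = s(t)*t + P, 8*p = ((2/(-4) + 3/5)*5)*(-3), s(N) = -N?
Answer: -27/4096 ≈ -0.0065918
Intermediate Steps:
p = -3/16 (p = (((2/(-4) + 3/5)*5)*(-3))/8 = (((2*(-¼) + 3*(⅕))*5)*(-3))/8 = (((-½ + ⅗)*5)*(-3))/8 = (((⅒)*5)*(-3))/8 = ((½)*(-3))/8 = (⅛)*(-3/2) = -3/16 ≈ -0.18750)
X(t, P) = P - t² (X(t, P) = (-t)*t + P = -t² + P = P - t²)
Z(w) = -3/16
Z(X(-2, -1))³ = (-3/16)³ = -27/4096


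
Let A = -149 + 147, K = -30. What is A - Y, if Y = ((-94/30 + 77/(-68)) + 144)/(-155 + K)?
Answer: -234871/188700 ≈ -1.2447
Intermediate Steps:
Y = -142529/188700 (Y = ((-94/30 + 77/(-68)) + 144)/(-155 - 30) = ((-94*1/30 + 77*(-1/68)) + 144)/(-185) = ((-47/15 - 77/68) + 144)*(-1/185) = (-4351/1020 + 144)*(-1/185) = (142529/1020)*(-1/185) = -142529/188700 ≈ -0.75532)
A = -2
A - Y = -2 - 1*(-142529/188700) = -2 + 142529/188700 = -234871/188700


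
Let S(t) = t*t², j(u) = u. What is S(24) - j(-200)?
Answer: 14024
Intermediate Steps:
S(t) = t³
S(24) - j(-200) = 24³ - 1*(-200) = 13824 + 200 = 14024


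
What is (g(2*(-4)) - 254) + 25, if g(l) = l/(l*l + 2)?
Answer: -7561/33 ≈ -229.12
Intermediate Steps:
g(l) = l/(2 + l**2) (g(l) = l/(l**2 + 2) = l/(2 + l**2))
(g(2*(-4)) - 254) + 25 = ((2*(-4))/(2 + (2*(-4))**2) - 254) + 25 = (-8/(2 + (-8)**2) - 254) + 25 = (-8/(2 + 64) - 254) + 25 = (-8/66 - 254) + 25 = (-8*1/66 - 254) + 25 = (-4/33 - 254) + 25 = -8386/33 + 25 = -7561/33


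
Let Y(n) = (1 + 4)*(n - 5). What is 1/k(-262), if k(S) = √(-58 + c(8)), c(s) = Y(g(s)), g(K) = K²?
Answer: √237/237 ≈ 0.064957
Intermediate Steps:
Y(n) = -25 + 5*n (Y(n) = 5*(-5 + n) = -25 + 5*n)
c(s) = -25 + 5*s²
k(S) = √237 (k(S) = √(-58 + (-25 + 5*8²)) = √(-58 + (-25 + 5*64)) = √(-58 + (-25 + 320)) = √(-58 + 295) = √237)
1/k(-262) = 1/(√237) = √237/237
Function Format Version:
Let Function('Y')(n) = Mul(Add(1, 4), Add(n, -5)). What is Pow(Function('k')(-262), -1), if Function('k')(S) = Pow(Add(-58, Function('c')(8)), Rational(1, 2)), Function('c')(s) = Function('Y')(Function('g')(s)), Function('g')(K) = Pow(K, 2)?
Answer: Mul(Rational(1, 237), Pow(237, Rational(1, 2))) ≈ 0.064957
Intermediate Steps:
Function('Y')(n) = Add(-25, Mul(5, n)) (Function('Y')(n) = Mul(5, Add(-5, n)) = Add(-25, Mul(5, n)))
Function('c')(s) = Add(-25, Mul(5, Pow(s, 2)))
Function('k')(S) = Pow(237, Rational(1, 2)) (Function('k')(S) = Pow(Add(-58, Add(-25, Mul(5, Pow(8, 2)))), Rational(1, 2)) = Pow(Add(-58, Add(-25, Mul(5, 64))), Rational(1, 2)) = Pow(Add(-58, Add(-25, 320)), Rational(1, 2)) = Pow(Add(-58, 295), Rational(1, 2)) = Pow(237, Rational(1, 2)))
Pow(Function('k')(-262), -1) = Pow(Pow(237, Rational(1, 2)), -1) = Mul(Rational(1, 237), Pow(237, Rational(1, 2)))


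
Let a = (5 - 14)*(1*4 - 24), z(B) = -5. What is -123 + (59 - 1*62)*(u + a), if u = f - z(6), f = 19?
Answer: -735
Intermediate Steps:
u = 24 (u = 19 - 1*(-5) = 19 + 5 = 24)
a = 180 (a = -9*(4 - 24) = -9*(-20) = 180)
-123 + (59 - 1*62)*(u + a) = -123 + (59 - 1*62)*(24 + 180) = -123 + (59 - 62)*204 = -123 - 3*204 = -123 - 612 = -735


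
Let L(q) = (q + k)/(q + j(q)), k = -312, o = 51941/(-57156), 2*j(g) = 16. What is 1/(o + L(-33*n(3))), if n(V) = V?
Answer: 5201196/18764485 ≈ 0.27718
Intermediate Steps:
j(g) = 8 (j(g) = (½)*16 = 8)
o = -51941/57156 (o = 51941*(-1/57156) = -51941/57156 ≈ -0.90876)
L(q) = (-312 + q)/(8 + q) (L(q) = (q - 312)/(q + 8) = (-312 + q)/(8 + q))
1/(o + L(-33*n(3))) = 1/(-51941/57156 + (-312 - 33*3)/(8 - 33*3)) = 1/(-51941/57156 + (-312 - 99)/(8 - 99)) = 1/(-51941/57156 - 411/(-91)) = 1/(-51941/57156 - 1/91*(-411)) = 1/(-51941/57156 + 411/91) = 1/(18764485/5201196) = 5201196/18764485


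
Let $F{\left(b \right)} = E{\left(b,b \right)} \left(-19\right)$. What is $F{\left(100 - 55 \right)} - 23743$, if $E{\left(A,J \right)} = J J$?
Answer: $-62218$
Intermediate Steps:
$E{\left(A,J \right)} = J^{2}$
$F{\left(b \right)} = - 19 b^{2}$ ($F{\left(b \right)} = b^{2} \left(-19\right) = - 19 b^{2}$)
$F{\left(100 - 55 \right)} - 23743 = - 19 \left(100 - 55\right)^{2} - 23743 = - 19 \cdot 45^{2} - 23743 = \left(-19\right) 2025 - 23743 = -38475 - 23743 = -62218$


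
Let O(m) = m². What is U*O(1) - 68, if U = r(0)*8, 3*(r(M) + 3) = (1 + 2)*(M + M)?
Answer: -92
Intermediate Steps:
r(M) = -3 + 2*M (r(M) = -3 + ((1 + 2)*(M + M))/3 = -3 + (3*(2*M))/3 = -3 + (6*M)/3 = -3 + 2*M)
U = -24 (U = (-3 + 2*0)*8 = (-3 + 0)*8 = -3*8 = -24)
U*O(1) - 68 = -24*1² - 68 = -24*1 - 68 = -24 - 68 = -92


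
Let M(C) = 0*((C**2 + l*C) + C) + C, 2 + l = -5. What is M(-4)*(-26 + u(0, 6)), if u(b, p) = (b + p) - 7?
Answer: 108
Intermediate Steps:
l = -7 (l = -2 - 5 = -7)
M(C) = C (M(C) = 0*((C**2 - 7*C) + C) + C = 0*(C**2 - 6*C) + C = 0 + C = C)
u(b, p) = -7 + b + p
M(-4)*(-26 + u(0, 6)) = -4*(-26 + (-7 + 0 + 6)) = -4*(-26 - 1) = -4*(-27) = 108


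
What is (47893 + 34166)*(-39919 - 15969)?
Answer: -4586113392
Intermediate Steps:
(47893 + 34166)*(-39919 - 15969) = 82059*(-55888) = -4586113392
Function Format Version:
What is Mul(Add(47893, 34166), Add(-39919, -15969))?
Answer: -4586113392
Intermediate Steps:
Mul(Add(47893, 34166), Add(-39919, -15969)) = Mul(82059, -55888) = -4586113392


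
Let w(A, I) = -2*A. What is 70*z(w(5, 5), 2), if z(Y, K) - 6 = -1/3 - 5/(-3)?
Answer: 1540/3 ≈ 513.33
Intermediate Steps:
z(Y, K) = 22/3 (z(Y, K) = 6 + (-1/3 - 5/(-3)) = 6 + (-1*1/3 - 5*(-1/3)) = 6 + (-1/3 + 5/3) = 6 + 4/3 = 22/3)
70*z(w(5, 5), 2) = 70*(22/3) = 1540/3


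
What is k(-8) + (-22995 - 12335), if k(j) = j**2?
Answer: -35266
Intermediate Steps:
k(-8) + (-22995 - 12335) = (-8)**2 + (-22995 - 12335) = 64 - 35330 = -35266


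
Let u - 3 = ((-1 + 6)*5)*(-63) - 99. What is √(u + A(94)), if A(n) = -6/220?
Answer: I*√20219430/110 ≈ 40.878*I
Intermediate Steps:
A(n) = -3/110 (A(n) = -6*1/220 = -3/110)
u = -1671 (u = 3 + (((-1 + 6)*5)*(-63) - 99) = 3 + ((5*5)*(-63) - 99) = 3 + (25*(-63) - 99) = 3 + (-1575 - 99) = 3 - 1674 = -1671)
√(u + A(94)) = √(-1671 - 3/110) = √(-183813/110) = I*√20219430/110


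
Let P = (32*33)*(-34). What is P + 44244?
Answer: 8340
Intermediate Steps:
P = -35904 (P = 1056*(-34) = -35904)
P + 44244 = -35904 + 44244 = 8340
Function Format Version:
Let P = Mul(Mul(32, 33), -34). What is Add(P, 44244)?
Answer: 8340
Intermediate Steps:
P = -35904 (P = Mul(1056, -34) = -35904)
Add(P, 44244) = Add(-35904, 44244) = 8340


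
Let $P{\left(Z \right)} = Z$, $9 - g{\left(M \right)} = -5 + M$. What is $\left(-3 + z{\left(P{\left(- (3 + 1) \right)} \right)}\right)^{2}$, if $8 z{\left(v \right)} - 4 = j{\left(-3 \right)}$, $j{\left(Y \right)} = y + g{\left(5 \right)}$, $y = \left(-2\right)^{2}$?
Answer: $\frac{49}{64} \approx 0.76563$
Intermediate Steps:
$g{\left(M \right)} = 14 - M$ ($g{\left(M \right)} = 9 - \left(-5 + M\right) = 14 - M$)
$y = 4$
$j{\left(Y \right)} = 13$ ($j{\left(Y \right)} = 4 + \left(14 - 5\right) = 4 + 9 = 13$)
$z{\left(v \right)} = \frac{17}{8}$ ($z{\left(v \right)} = \frac{1}{2} + \frac{1}{8} \cdot 13 = \frac{1}{2} + \frac{13}{8} = \frac{17}{8}$)
$\left(-3 + z{\left(P{\left(- (3 + 1) \right)} \right)}\right)^{2} = \left(-3 + \frac{17}{8}\right)^{2} = \left(- \frac{7}{8}\right)^{2} = \frac{49}{64}$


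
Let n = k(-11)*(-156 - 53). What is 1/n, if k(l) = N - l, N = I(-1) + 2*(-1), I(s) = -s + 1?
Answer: -1/2299 ≈ -0.00043497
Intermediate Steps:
I(s) = 1 - s
N = 0 (N = (1 - 1*(-1)) + 2*(-1) = (1 + 1) - 2 = 2 - 2 = 0)
k(l) = -l (k(l) = 0 - l = -l)
n = -2299 (n = (-1*(-11))*(-156 - 53) = 11*(-209) = -2299)
1/n = 1/(-2299) = -1/2299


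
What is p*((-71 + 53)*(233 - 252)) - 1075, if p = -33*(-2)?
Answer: 21497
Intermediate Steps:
p = 66
p*((-71 + 53)*(233 - 252)) - 1075 = 66*((-71 + 53)*(233 - 252)) - 1075 = 66*(-18*(-19)) - 1075 = 66*342 - 1075 = 22572 - 1075 = 21497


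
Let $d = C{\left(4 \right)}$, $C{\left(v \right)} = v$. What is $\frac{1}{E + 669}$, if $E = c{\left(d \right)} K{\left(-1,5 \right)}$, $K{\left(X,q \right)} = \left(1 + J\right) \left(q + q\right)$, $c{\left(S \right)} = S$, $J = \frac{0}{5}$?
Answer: $\frac{1}{709} \approx 0.0014104$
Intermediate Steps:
$J = 0$ ($J = 0 \cdot \frac{1}{5} = 0$)
$d = 4$
$K{\left(X,q \right)} = 2 q$ ($K{\left(X,q \right)} = \left(1 + 0\right) \left(q + q\right) = 1 \cdot 2 q = 2 q$)
$E = 40$ ($E = 4 \cdot 2 \cdot 5 = 4 \cdot 10 = 40$)
$\frac{1}{E + 669} = \frac{1}{40 + 669} = \frac{1}{709}$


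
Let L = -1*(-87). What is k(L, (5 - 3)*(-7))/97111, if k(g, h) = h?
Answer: -2/13873 ≈ -0.00014417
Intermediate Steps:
L = 87
k(L, (5 - 3)*(-7))/97111 = ((5 - 3)*(-7))/97111 = (2*(-7))*(1/97111) = -14*1/97111 = -2/13873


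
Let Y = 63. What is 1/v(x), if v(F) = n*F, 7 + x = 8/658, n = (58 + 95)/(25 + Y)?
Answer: -2632/31977 ≈ -0.082309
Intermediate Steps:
n = 153/88 (n = (58 + 95)/(25 + 63) = 153/88 ≈ 1.7386)
x = -2299/329 (x = -7 + 8/658 = -7 + 8*(1/658) = -7 + 4/329 = -2299/329 ≈ -6.9878)
v(F) = 153*F/88
1/v(x) = 1/((153/88)*(-2299/329)) = 1/(-31977/2632) = -2632/31977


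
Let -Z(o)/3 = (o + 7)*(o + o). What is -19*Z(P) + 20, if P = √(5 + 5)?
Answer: 1160 + 798*√10 ≈ 3683.5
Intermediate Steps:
P = √10 ≈ 3.1623
Z(o) = -6*o*(7 + o) (Z(o) = -3*(o + 7)*(o + o) = -3*(7 + o)*2*o = -6*o*(7 + o))
-19*Z(P) + 20 = -(-114)*√10*(7 + √10) + 20 = 114*√10*(7 + √10) + 20 = 20 + 114*√10*(7 + √10)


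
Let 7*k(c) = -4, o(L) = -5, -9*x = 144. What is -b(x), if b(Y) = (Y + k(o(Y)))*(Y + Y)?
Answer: -3712/7 ≈ -530.29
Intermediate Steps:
x = -16 (x = -⅑*144 = -16)
k(c) = -4/7 (k(c) = (⅐)*(-4) = -4/7)
b(Y) = 2*Y*(-4/7 + Y) (b(Y) = (Y - 4/7)*(Y + Y) = (-4/7 + Y)*(2*Y) = 2*Y*(-4/7 + Y))
-b(x) = -2*(-16)*(-4 + 7*(-16))/7 = -2*(-16)*(-4 - 112)/7 = -2*(-16)*(-116)/7 = -1*3712/7 = -3712/7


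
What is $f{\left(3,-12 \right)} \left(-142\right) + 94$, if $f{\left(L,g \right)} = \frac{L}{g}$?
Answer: $\frac{259}{2} \approx 129.5$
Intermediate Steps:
$f{\left(3,-12 \right)} \left(-142\right) + 94 = \frac{3}{-12} \left(-142\right) + 94 = 3 \left(- \frac{1}{12}\right) \left(-142\right) + 94 = \left(- \frac{1}{4}\right) \left(-142\right) + 94 = \frac{71}{2} + 94 = \frac{259}{2}$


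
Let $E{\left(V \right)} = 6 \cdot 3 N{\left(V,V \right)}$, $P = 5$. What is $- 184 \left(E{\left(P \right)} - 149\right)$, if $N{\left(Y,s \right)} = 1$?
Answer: $24104$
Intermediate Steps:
$E{\left(V \right)} = 18$ ($E{\left(V \right)} = 6 \cdot 3 \cdot 1 = 18 \cdot 1 = 18$)
$- 184 \left(E{\left(P \right)} - 149\right) = - 184 \left(18 - 149\right) = \left(-184\right) \left(-131\right) = 24104$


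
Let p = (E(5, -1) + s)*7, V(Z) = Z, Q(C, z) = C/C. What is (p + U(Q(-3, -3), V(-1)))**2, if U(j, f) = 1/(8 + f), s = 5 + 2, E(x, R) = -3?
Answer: 38809/49 ≈ 792.02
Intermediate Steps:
Q(C, z) = 1
s = 7
p = 28 (p = (-3 + 7)*7 = 4*7 = 28)
(p + U(Q(-3, -3), V(-1)))**2 = (28 + 1/(8 - 1))**2 = (28 + 1/7)**2 = (197/7)**2 = 38809/49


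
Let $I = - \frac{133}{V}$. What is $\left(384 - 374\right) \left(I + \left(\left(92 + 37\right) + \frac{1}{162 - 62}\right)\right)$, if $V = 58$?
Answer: $\frac{367479}{290} \approx 1267.2$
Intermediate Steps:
$I = - \frac{133}{58} \approx -2.2931$
$\left(384 - 374\right) \left(I + \left(\left(92 + 37\right) + \frac{1}{162 - 62}\right)\right) = \left(384 - 374\right) \left(- \frac{133}{58} + \left(\left(92 + 37\right) + \frac{1}{162 - 62}\right)\right) = 10 \left(- \frac{133}{58} + \left(129 + \frac{1}{100}\right)\right) = 10 \left(- \frac{133}{58} + \frac{12901}{100}\right) = 10 \cdot \frac{367479}{2900} = \frac{367479}{290}$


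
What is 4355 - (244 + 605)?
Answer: 3506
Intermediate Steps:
4355 - (244 + 605) = 4355 - 1*849 = 4355 - 849 = 3506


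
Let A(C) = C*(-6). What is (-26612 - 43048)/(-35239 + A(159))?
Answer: 69660/36193 ≈ 1.9247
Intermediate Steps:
A(C) = -6*C
(-26612 - 43048)/(-35239 + A(159)) = (-26612 - 43048)/(-35239 - 6*159) = -69660/(-35239 - 954) = -69660/(-36193) = -69660*(-1/36193) = 69660/36193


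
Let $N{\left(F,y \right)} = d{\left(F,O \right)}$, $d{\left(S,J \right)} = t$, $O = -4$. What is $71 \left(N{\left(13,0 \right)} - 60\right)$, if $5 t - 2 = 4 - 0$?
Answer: $- \frac{20874}{5} \approx -4174.8$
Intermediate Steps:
$t = \frac{6}{5}$ ($t = \frac{2}{5} + \frac{4 - 0}{5} = \frac{2}{5} + \frac{4 + 0}{5} = \frac{2}{5} + \frac{1}{5} \cdot 4 = \frac{2}{5} + \frac{4}{5} = \frac{6}{5} \approx 1.2$)
$d{\left(S,J \right)} = \frac{6}{5}$
$N{\left(F,y \right)} = \frac{6}{5}$
$71 \left(N{\left(13,0 \right)} - 60\right) = 71 \left(\frac{6}{5} - 60\right) = 71 \left(- \frac{294}{5}\right) = - \frac{20874}{5}$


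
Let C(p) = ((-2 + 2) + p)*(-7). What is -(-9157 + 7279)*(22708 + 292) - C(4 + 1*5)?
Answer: 43194063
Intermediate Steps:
C(p) = -7*p (C(p) = (0 + p)*(-7) = p*(-7) = -7*p)
-(-9157 + 7279)*(22708 + 292) - C(4 + 1*5) = -(-9157 + 7279)*(22708 + 292) - (-7)*(4 + 1*5) = -(-1878)*23000 - (-7)*(4 + 5) = -1*(-43194000) - (-7)*9 = 43194000 - 1*(-63) = 43194000 + 63 = 43194063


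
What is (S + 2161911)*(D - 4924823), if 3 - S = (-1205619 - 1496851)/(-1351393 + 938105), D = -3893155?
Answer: -1969694696327569809/103322 ≈ -1.9064e+13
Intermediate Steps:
S = -731303/206644 (S = 3 - (-1205619 - 1496851)/(-1351393 + 938105) = 3 - (-2702470)/(-413288) = 3 - (-2702470)*(-1)/413288 = 3 - 1*1351235/206644 = 3 - 1351235/206644 = -731303/206644 ≈ -3.5390)
(S + 2161911)*(D - 4924823) = (-731303/206644 + 2161911)*(-3893155 - 4924823) = (446745205381/206644)*(-8817978) = -1969694696327569809/103322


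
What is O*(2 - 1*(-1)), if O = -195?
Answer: -585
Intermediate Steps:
O*(2 - 1*(-1)) = -195*(2 - 1*(-1)) = -195*(2 + 1) = -195*3 = -585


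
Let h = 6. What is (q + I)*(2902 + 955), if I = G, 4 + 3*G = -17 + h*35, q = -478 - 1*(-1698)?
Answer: 4948531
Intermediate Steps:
q = 1220 (q = -478 + 1698 = 1220)
G = 63 (G = -4/3 + (-17 + 6*35)/3 = -4/3 + (-17 + 210)/3 = -4/3 + (⅓)*193 = -4/3 + 193/3 = 63)
I = 63
(q + I)*(2902 + 955) = (1220 + 63)*(2902 + 955) = 1283*3857 = 4948531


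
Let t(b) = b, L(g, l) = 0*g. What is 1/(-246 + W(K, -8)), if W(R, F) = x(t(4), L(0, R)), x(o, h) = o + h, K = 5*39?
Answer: -1/242 ≈ -0.0041322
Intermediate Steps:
K = 195
L(g, l) = 0
x(o, h) = h + o
W(R, F) = 4 (W(R, F) = 0 + 4 = 4)
1/(-246 + W(K, -8)) = 1/(-246 + 4) = 1/(-242) = -1/242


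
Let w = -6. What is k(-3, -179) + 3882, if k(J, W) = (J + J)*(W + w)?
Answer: 4992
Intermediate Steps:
k(J, W) = 2*J*(-6 + W) (k(J, W) = (J + J)*(W - 6) = (2*J)*(-6 + W) = 2*J*(-6 + W))
k(-3, -179) + 3882 = 2*(-3)*(-6 - 179) + 3882 = 2*(-3)*(-185) + 3882 = 1110 + 3882 = 4992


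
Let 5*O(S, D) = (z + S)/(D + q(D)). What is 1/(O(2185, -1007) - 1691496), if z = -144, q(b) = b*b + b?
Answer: -5060175/8559265769759 ≈ -5.9119e-7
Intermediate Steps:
q(b) = b + b² (q(b) = b² + b = b + b²)
O(S, D) = (-144 + S)/(5*(D + D*(1 + D))) (O(S, D) = ((-144 + S)/(D + D*(1 + D)))/5 = (-144 + S)/(5*(D + D*(1 + D))))
1/(O(2185, -1007) - 1691496) = 1/((⅕)*(-144 + 2185)/(-1007*(2 - 1007)) - 1691496) = 1/((⅕)*(-1/1007)*2041/(-1005) - 1691496) = 1/((⅕)*(-1/1007)*(-1/1005)*2041 - 1691496) = 1/(2041/5060175 - 1691496) = 1/(-8559265769759/5060175) = -5060175/8559265769759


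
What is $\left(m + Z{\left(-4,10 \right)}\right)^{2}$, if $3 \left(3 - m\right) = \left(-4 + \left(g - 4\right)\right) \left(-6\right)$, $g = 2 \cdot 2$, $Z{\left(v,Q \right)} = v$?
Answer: $81$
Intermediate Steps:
$g = 4$
$m = -5$ ($m = 3 - \frac{\left(-4 + \left(4 - 4\right)\right) \left(-6\right)}{3} = 3 - \frac{\left(-4 + 0\right) \left(-6\right)}{3} = 3 - \frac{\left(-4\right) \left(-6\right)}{3} = 3 - 8 = -5$)
$\left(m + Z{\left(-4,10 \right)}\right)^{2} = \left(-5 - 4\right)^{2} = \left(-9\right)^{2} = 81$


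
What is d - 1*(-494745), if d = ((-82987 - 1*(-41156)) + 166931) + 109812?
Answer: 729657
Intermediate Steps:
d = 234912 (d = ((-82987 + 41156) + 166931) + 109812 = (-41831 + 166931) + 109812 = 125100 + 109812 = 234912)
d - 1*(-494745) = 234912 - 1*(-494745) = 234912 + 494745 = 729657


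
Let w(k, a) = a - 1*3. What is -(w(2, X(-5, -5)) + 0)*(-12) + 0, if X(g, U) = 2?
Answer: -12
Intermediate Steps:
w(k, a) = -3 + a (w(k, a) = a - 3 = -3 + a)
-(w(2, X(-5, -5)) + 0)*(-12) + 0 = -((-3 + 2) + 0)*(-12) + 0 = -(-1 + 0)*(-12) + 0 = -1*(-1)*(-12) + 0 = 1*(-12) + 0 = -12 + 0 = -12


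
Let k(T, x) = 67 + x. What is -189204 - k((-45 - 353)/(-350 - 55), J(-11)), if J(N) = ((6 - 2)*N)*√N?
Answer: -189271 + 44*I*√11 ≈ -1.8927e+5 + 145.93*I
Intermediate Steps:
J(N) = 4*N^(3/2) (J(N) = (4*N)*√N = 4*N^(3/2))
-189204 - k((-45 - 353)/(-350 - 55), J(-11)) = -189204 - (67 + 4*(-11)^(3/2)) = -189204 - (67 + 4*(-11*I*√11)) = -189204 - (67 - 44*I*√11) = -189204 + (-67 + 44*I*√11) = -189271 + 44*I*√11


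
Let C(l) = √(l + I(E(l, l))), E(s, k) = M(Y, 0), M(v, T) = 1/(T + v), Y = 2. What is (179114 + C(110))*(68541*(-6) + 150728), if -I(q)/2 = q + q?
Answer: -46662421052 - 1563108*√3 ≈ -4.6665e+10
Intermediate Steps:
E(s, k) = ½ (E(s, k) = 1/(0 + 2) = 1/2 = ½)
I(q) = -4*q (I(q) = -2*(q + q) = -4*q)
C(l) = √(-2 + l) (C(l) = √(l - 4*½) = √(l - 2) = √(-2 + l))
(179114 + C(110))*(68541*(-6) + 150728) = (179114 + √(-2 + 110))*(68541*(-6) + 150728) = (179114 + √108)*(-411246 + 150728) = (179114 + 6*√3)*(-260518) = -46662421052 - 1563108*√3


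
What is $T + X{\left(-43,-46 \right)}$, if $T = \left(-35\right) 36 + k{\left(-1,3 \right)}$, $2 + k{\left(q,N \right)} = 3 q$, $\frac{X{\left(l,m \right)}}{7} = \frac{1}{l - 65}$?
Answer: $- \frac{136627}{108} \approx -1265.1$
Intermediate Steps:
$X{\left(l,m \right)} = \frac{7}{-65 + l}$ ($X{\left(l,m \right)} = \frac{7}{l - 65} = \frac{7}{-65 + l}$)
$k{\left(q,N \right)} = -2 + 3 q$
$T = -1265$ ($T = \left(-35\right) 36 + \left(-2 + 3 \left(-1\right)\right) = -1260 - 5 = -1265$)
$T + X{\left(-43,-46 \right)} = -1265 + \frac{7}{-65 - 43} = -1265 + \frac{7}{-108} = -1265 + 7 \left(- \frac{1}{108}\right) = -1265 - \frac{7}{108} = - \frac{136627}{108}$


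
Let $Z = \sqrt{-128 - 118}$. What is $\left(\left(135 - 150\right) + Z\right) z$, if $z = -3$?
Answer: $45 - 3 i \sqrt{246} \approx 45.0 - 47.053 i$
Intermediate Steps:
$Z = i \sqrt{246}$ ($Z = \sqrt{-246} = i \sqrt{246} \approx 15.684 i$)
$\left(\left(135 - 150\right) + Z\right) z = \left(\left(135 - 150\right) + i \sqrt{246}\right) \left(-3\right) = \left(-15 + i \sqrt{246}\right) \left(-3\right) = 45 - 3 i \sqrt{246}$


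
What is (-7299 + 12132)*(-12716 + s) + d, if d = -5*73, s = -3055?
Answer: -76221608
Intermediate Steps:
d = -365
(-7299 + 12132)*(-12716 + s) + d = (-7299 + 12132)*(-12716 - 3055) - 365 = 4833*(-15771) - 365 = -76221243 - 365 = -76221608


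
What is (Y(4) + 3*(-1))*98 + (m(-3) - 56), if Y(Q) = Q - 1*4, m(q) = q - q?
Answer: -350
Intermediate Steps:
m(q) = 0
Y(Q) = -4 + Q (Y(Q) = Q - 4 = -4 + Q)
(Y(4) + 3*(-1))*98 + (m(-3) - 56) = ((-4 + 4) + 3*(-1))*98 + (0 - 56) = (0 - 3)*98 - 56 = -3*98 - 56 = -294 - 56 = -350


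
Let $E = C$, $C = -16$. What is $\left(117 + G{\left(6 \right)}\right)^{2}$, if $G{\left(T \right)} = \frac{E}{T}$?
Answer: $\frac{117649}{9} \approx 13072.0$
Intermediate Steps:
$E = -16$
$G{\left(T \right)} = - \frac{16}{T}$
$\left(117 + G{\left(6 \right)}\right)^{2} = \left(117 - \frac{16}{6}\right)^{2} = \left(117 - \frac{8}{3}\right)^{2} = \left(\frac{343}{3}\right)^{2} = \frac{117649}{9}$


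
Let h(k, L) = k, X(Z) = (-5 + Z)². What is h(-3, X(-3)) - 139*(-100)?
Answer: 13897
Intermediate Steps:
h(-3, X(-3)) - 139*(-100) = -3 - 139*(-100) = -3 + 13900 = 13897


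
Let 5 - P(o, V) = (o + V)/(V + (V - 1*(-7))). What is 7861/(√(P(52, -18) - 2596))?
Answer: -7861*I*√242005/25035 ≈ -154.47*I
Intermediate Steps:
P(o, V) = 5 - (V + o)/(7 + 2*V) (P(o, V) = 5 - (o + V)/(V + (V - 1*(-7))) = 5 - (V + o)/(V + (V + 7)) = 5 - (V + o)/(V + (7 + V)) = 5 - (V + o)/(7 + 2*V))
7861/(√(P(52, -18) - 2596)) = 7861/(√((35 - 1*52 + 9*(-18))/(7 + 2*(-18)) - 2596)) = 7861/(√((35 - 52 - 162)/(7 - 36) - 2596)) = 7861/(√(-179/(-29) - 2596)) = 7861/(√(-1/29*(-179) - 2596)) = 7861/(√(179/29 - 2596)) = 7861/(√(-75105/29)) = 7861/((3*I*√242005/29)) = 7861*(-I*√242005/25035) = -7861*I*√242005/25035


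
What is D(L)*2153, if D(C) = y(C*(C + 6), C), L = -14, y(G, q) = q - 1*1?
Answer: -32295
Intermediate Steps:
y(G, q) = -1 + q (y(G, q) = q - 1 = -1 + q)
D(C) = -1 + C
D(L)*2153 = (-1 - 14)*2153 = -15*2153 = -32295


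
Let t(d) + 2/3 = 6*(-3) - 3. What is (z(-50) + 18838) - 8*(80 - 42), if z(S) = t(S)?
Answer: 55537/3 ≈ 18512.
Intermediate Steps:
t(d) = -65/3 (t(d) = -⅔ + (6*(-3) - 3) = -⅔ + (-18 - 3) = -⅔ - 21 = -65/3)
z(S) = -65/3
(z(-50) + 18838) - 8*(80 - 42) = (-65/3 + 18838) - 8*(80 - 42) = 56449/3 - 8*38 = 56449/3 - 304 = 55537/3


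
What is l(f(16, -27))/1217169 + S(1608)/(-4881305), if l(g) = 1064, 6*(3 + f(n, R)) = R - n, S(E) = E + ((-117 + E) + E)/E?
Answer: 1733507076071/3184575995292120 ≈ 0.00054435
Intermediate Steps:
S(E) = E + (-117 + 2*E)/E
f(n, R) = -3 - n/6 + R/6 (f(n, R) = -3 + (R - n)/6 = -3 + (-n/6 + R/6) = -3 - n/6 + R/6)
l(f(16, -27))/1217169 + S(1608)/(-4881305) = 1064/1217169 + (2 + 1608 - 117/1608)/(-4881305) = 1064*(1/1217169) + (2 + 1608 - 117*1/1608)*(-1/4881305) = 1064/1217169 + (2 + 1608 - 39/536)*(-1/4881305) = 1064/1217169 + (862921/536)*(-1/4881305) = 1064/1217169 - 862921/2616379480 = 1733507076071/3184575995292120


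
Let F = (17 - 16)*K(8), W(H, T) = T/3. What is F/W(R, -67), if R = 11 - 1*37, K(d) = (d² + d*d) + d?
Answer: -408/67 ≈ -6.0896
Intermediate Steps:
K(d) = d + 2*d² (K(d) = (d² + d²) + d = 2*d² + d = d + 2*d²)
R = -26 (R = 11 - 37 = -26)
W(H, T) = T/3 (W(H, T) = T*(⅓) = T/3)
F = 136 (F = (17 - 16)*(8*(1 + 2*8)) = 1*(8*(1 + 16)) = 1*(8*17) = 1*136 = 136)
F/W(R, -67) = 136/(((⅓)*(-67))) = 136/(-67/3) = 136*(-3/67) = -408/67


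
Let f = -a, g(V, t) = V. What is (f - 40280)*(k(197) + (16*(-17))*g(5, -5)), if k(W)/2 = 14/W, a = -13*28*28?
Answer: 8060334496/197 ≈ 4.0915e+7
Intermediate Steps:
a = -10192 (a = -364*28 = -10192)
k(W) = 28/W (k(W) = 2*(14/W) = 28/W)
f = 10192 (f = -1*(-10192) = 10192)
(f - 40280)*(k(197) + (16*(-17))*g(5, -5)) = (10192 - 40280)*(28/197 + (16*(-17))*5) = -30088*(28*(1/197) - 272*5) = -30088*(28/197 - 1360) = -30088*(-267892/197) = 8060334496/197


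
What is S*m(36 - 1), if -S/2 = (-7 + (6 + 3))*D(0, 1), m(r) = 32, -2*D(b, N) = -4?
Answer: -256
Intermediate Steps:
D(b, N) = 2 (D(b, N) = -½*(-4) = 2)
S = -8 (S = -2*(-7 + (6 + 3))*2 = -2*(-7 + 9)*2 = -4*2 = -2*4 = -8)
S*m(36 - 1) = -8*32 = -256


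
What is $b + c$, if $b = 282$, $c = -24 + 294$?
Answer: $552$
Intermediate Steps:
$c = 270$
$b + c = 282 + 270 = 552$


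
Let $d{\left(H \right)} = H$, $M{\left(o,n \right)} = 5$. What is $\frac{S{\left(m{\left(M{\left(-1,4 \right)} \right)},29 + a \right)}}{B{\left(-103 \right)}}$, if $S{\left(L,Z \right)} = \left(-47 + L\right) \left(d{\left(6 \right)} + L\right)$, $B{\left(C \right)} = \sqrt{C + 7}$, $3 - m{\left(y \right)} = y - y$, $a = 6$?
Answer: $\frac{33 i \sqrt{6}}{2} \approx 40.417 i$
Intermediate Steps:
$m{\left(y \right)} = 3$ ($m{\left(y \right)} = 3 - \left(y - y\right) = 3 - 0 = 3 + 0 = 3$)
$B{\left(C \right)} = \sqrt{7 + C}$
$S{\left(L,Z \right)} = \left(-47 + L\right) \left(6 + L\right)$
$\frac{S{\left(m{\left(M{\left(-1,4 \right)} \right)},29 + a \right)}}{B{\left(-103 \right)}} = \frac{-282 + 3^{2} - 123}{\sqrt{7 - 103}} = \frac{-282 + 9 - 123}{\sqrt{-96}} = - \frac{396}{4 i \sqrt{6}} = - 396 \left(- \frac{i \sqrt{6}}{24}\right) = \frac{33 i \sqrt{6}}{2}$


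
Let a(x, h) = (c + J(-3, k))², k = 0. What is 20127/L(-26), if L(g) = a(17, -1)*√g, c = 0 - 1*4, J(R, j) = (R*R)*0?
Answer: -20127*I*√26/416 ≈ -246.7*I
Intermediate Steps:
J(R, j) = 0 (J(R, j) = R²*0 = 0)
c = -4 (c = 0 - 4 = -4)
a(x, h) = 16 (a(x, h) = (-4 + 0)² = (-4)² = 16)
L(g) = 16*√g
20127/L(-26) = 20127/((16*√(-26))) = 20127/((16*(I*√26))) = 20127/((16*I*√26)) = 20127*(-I*√26/416) = -20127*I*√26/416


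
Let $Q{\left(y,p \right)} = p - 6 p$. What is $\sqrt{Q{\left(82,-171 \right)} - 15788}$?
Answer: $i \sqrt{14933} \approx 122.2 i$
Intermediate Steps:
$Q{\left(y,p \right)} = - 5 p$
$\sqrt{Q{\left(82,-171 \right)} - 15788} = \sqrt{\left(-5\right) \left(-171\right) - 15788} = \sqrt{855 - 15788} = \sqrt{-14933} = i \sqrt{14933}$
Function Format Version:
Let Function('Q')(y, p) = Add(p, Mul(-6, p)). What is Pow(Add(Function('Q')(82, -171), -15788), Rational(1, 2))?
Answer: Mul(I, Pow(14933, Rational(1, 2))) ≈ Mul(122.20, I)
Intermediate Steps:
Function('Q')(y, p) = Mul(-5, p)
Pow(Add(Function('Q')(82, -171), -15788), Rational(1, 2)) = Pow(Add(Mul(-5, -171), -15788), Rational(1, 2)) = Pow(Add(855, -15788), Rational(1, 2)) = Pow(-14933, Rational(1, 2)) = Mul(I, Pow(14933, Rational(1, 2)))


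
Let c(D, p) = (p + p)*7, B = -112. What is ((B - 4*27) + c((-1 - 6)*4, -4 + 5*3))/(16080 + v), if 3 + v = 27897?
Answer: -11/7329 ≈ -0.0015009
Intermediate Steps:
v = 27894 (v = -3 + 27897 = 27894)
c(D, p) = 14*p (c(D, p) = (2*p)*7 = 14*p)
((B - 4*27) + c((-1 - 6)*4, -4 + 5*3))/(16080 + v) = ((-112 - 4*27) + 14*(-4 + 5*3))/(16080 + 27894) = ((-112 - 108) + 14*(-4 + 15))/43974 = (-220 + 14*11)*(1/43974) = (-220 + 154)*(1/43974) = -66*1/43974 = -11/7329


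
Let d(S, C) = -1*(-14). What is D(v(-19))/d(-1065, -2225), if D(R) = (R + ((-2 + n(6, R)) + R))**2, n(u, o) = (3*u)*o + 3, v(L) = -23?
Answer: 210681/14 ≈ 15049.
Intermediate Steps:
n(u, o) = 3 + 3*o*u (n(u, o) = 3*o*u + 3 = 3 + 3*o*u)
d(S, C) = 14
D(R) = (1 + 20*R)**2 (D(R) = (R + ((-2 + (3 + 3*R*6)) + R))**2 = (R + ((-2 + (3 + 18*R)) + R))**2 = (R + ((1 + 18*R) + R))**2 = (R + (1 + 19*R))**2 = (1 + 20*R)**2)
D(v(-19))/d(-1065, -2225) = (1 + 20*(-23))**2/14 = (1 - 460)**2*(1/14) = (-459)**2*(1/14) = 210681*(1/14) = 210681/14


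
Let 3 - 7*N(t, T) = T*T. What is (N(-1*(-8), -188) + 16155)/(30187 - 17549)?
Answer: 38872/44233 ≈ 0.87880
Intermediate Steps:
N(t, T) = 3/7 - T²/7 (N(t, T) = 3/7 - T*T/7 = 3/7 - T²/7)
(N(-1*(-8), -188) + 16155)/(30187 - 17549) = ((3/7 - ⅐*(-188)²) + 16155)/(30187 - 17549) = ((3/7 - ⅐*35344) + 16155)/12638 = ((3/7 - 35344/7) + 16155)*(1/12638) = (-35341/7 + 16155)*(1/12638) = (77744/7)*(1/12638) = 38872/44233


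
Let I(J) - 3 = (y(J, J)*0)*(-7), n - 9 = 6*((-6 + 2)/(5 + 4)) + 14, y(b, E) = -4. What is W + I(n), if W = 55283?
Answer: 55286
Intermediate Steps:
n = 61/3 (n = 9 + (6*((-6 + 2)/(5 + 4)) + 14) = 9 + (6*(-4/9) + 14) = 9 + (-8/3 + 14) = 9 + 34/3 = 61/3 ≈ 20.333)
I(J) = 3 (I(J) = 3 - 4*0*(-7) = 3 + 0*(-7) = 3 + 0 = 3)
W + I(n) = 55283 + 3 = 55286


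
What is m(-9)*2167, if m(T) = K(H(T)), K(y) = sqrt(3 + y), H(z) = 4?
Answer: 2167*sqrt(7) ≈ 5733.3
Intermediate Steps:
m(T) = sqrt(7) (m(T) = sqrt(3 + 4) = sqrt(7))
m(-9)*2167 = sqrt(7)*2167 = 2167*sqrt(7)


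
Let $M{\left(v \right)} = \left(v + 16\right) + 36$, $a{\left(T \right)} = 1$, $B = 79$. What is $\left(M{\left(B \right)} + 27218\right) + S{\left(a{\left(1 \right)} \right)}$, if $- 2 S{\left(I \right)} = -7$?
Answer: $\frac{54705}{2} \approx 27353.0$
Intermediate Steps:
$M{\left(v \right)} = 52 + v$ ($M{\left(v \right)} = \left(16 + v\right) + 36 = 52 + v$)
$S{\left(I \right)} = \frac{7}{2}$ ($S{\left(I \right)} = \left(- \frac{1}{2}\right) \left(-7\right) = \frac{7}{2}$)
$\left(M{\left(B \right)} + 27218\right) + S{\left(a{\left(1 \right)} \right)} = \left(\left(52 + 79\right) + 27218\right) + \frac{7}{2} = \left(131 + 27218\right) + \frac{7}{2} = 27349 + \frac{7}{2} = \frac{54705}{2}$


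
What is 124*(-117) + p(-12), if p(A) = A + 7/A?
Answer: -174247/12 ≈ -14521.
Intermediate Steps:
124*(-117) + p(-12) = 124*(-117) + (-12 + 7/(-12)) = -14508 + (-12 + 7*(-1/12)) = -14508 + (-12 - 7/12) = -14508 - 151/12 = -174247/12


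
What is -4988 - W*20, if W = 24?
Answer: -5468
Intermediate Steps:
-4988 - W*20 = -4988 - 24*20 = -4988 - 1*480 = -4988 - 480 = -5468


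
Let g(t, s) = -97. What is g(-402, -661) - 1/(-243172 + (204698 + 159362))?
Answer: -11726137/120888 ≈ -97.000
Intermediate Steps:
g(-402, -661) - 1/(-243172 + (204698 + 159362)) = -97 - 1/(-243172 + (204698 + 159362)) = -97 - 1/(-243172 + 364060) = -97 - 1/120888 = -11726137/120888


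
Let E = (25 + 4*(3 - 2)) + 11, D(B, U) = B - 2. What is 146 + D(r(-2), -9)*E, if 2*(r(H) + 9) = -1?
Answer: -314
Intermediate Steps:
r(H) = -19/2 (r(H) = -9 + (½)*(-1) = -9 - ½ = -19/2)
D(B, U) = -2 + B
E = 40 (E = (25 + 4*1) + 11 = (25 + 4) + 11 = 29 + 11 = 40)
146 + D(r(-2), -9)*E = 146 + (-2 - 19/2)*40 = 146 - 23/2*40 = 146 - 460 = -314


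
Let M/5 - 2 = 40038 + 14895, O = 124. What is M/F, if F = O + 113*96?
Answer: 274675/10972 ≈ 25.034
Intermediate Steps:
F = 10972 (F = 124 + 113*96 = 124 + 10848 = 10972)
M = 274675 (M = 10 + 5*(40038 + 14895) = 10 + 5*54933 = 10 + 274665 = 274675)
M/F = 274675/10972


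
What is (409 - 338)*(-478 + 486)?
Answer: 568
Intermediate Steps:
(409 - 338)*(-478 + 486) = 71*8 = 568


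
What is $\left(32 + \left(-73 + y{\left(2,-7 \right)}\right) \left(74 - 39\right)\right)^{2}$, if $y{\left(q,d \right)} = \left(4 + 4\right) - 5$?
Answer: $5846724$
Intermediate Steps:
$y{\left(q,d \right)} = 3$ ($y{\left(q,d \right)} = 8 - 5 = 3$)
$\left(32 + \left(-73 + y{\left(2,-7 \right)}\right) \left(74 - 39\right)\right)^{2} = \left(32 + \left(-73 + 3\right) \left(74 - 39\right)\right)^{2} = \left(32 - 2450\right)^{2} = \left(-2418\right)^{2} = 5846724$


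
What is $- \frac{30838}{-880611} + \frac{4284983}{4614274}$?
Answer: $\frac{3915698146225}{4063380441414} \approx 0.96366$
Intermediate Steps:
$- \frac{30838}{-880611} + \frac{4284983}{4614274} = \left(-30838\right) \left(- \frac{1}{880611}\right) + 4284983 \cdot \frac{1}{4614274} = \frac{30838}{880611} + \frac{4284983}{4614274} = \frac{3915698146225}{4063380441414}$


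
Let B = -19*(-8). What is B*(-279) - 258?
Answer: -42666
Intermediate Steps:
B = 152
B*(-279) - 258 = 152*(-279) - 258 = -42408 - 258 = -42666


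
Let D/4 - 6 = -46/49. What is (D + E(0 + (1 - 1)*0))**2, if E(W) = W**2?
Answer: 984064/2401 ≈ 409.86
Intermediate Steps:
D = 992/49 (D = 24 + 4*(-46/49) = 24 - 184/49 = 992/49 ≈ 20.245)
(D + E(0 + (1 - 1)*0))**2 = (992/49 + (0 + (1 - 1)*0)**2)**2 = (992/49 + (0 + 0*0)**2)**2 = (992/49 + (0 + 0)**2)**2 = (992/49 + 0**2)**2 = (992/49 + 0)**2 = (992/49)**2 = 984064/2401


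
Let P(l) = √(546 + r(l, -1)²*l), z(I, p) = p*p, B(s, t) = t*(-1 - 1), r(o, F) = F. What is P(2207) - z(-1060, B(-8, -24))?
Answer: -2304 + √2753 ≈ -2251.5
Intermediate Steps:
B(s, t) = -2*t (B(s, t) = t*(-2) = -2*t)
z(I, p) = p²
P(l) = √(546 + l) (P(l) = √(546 + (-1)²*l) = √(546 + 1*l) = √(546 + l))
P(2207) - z(-1060, B(-8, -24)) = √(546 + 2207) - (-2*(-24))² = √2753 - 1*48² = √2753 - 1*2304 = √2753 - 2304 = -2304 + √2753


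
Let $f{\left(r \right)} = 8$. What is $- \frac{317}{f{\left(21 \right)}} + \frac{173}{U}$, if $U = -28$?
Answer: $- \frac{2565}{56} \approx -45.804$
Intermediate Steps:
$- \frac{317}{f{\left(21 \right)}} + \frac{173}{U} = - \frac{317}{8} + \frac{173}{-28} = \left(-317\right) \frac{1}{8} + 173 \left(- \frac{1}{28}\right) = - \frac{317}{8} - \frac{173}{28} = - \frac{2565}{56}$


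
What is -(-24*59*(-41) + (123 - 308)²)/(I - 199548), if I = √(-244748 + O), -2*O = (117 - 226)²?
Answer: 1601259912/3462578695 + 92281*I*√1002754/79639309985 ≈ 0.46245 + 0.0011603*I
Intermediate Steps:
O = -11881/2 (O = -(117 - 226)²/2 = -½*(-109)² = -½*11881 = -11881/2 ≈ -5940.5)
I = I*√1002754/2 (I = √(-244748 - 11881/2) = √(-501377/2) = I*√1002754/2 ≈ 500.69*I)
-(-24*59*(-41) + (123 - 308)²)/(I - 199548) = -(-24*59*(-41) + (123 - 308)²)/(I*√1002754/2 - 199548) = -(-1416*(-41) + (-185)²)/(-199548 + I*√1002754/2) = -(58056 + 34225)/(-199548 + I*√1002754/2) = -92281/(-199548 + I*√1002754/2)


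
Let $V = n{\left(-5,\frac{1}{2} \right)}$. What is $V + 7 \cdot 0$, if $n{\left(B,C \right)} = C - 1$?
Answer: $- \frac{1}{2} \approx -0.5$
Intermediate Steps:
$n{\left(B,C \right)} = -1 + C$
$V = - \frac{1}{2}$ ($V = -1 + \frac{1}{2} = - \frac{1}{2} \approx -0.5$)
$V + 7 \cdot 0 = - \frac{1}{2} + 7 \cdot 0 = - \frac{1}{2} + 0 = - \frac{1}{2}$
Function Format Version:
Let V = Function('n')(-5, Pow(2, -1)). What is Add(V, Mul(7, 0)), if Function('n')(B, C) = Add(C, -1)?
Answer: Rational(-1, 2) ≈ -0.50000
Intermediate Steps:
Function('n')(B, C) = Add(-1, C)
V = Rational(-1, 2) (V = Add(-1, Pow(2, -1)) = Add(-1, Rational(1, 2)) = Rational(-1, 2) ≈ -0.50000)
Add(V, Mul(7, 0)) = Add(Rational(-1, 2), Mul(7, 0)) = Add(Rational(-1, 2), 0) = Rational(-1, 2)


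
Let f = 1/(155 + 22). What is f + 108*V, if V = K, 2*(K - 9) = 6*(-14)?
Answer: -630827/177 ≈ -3564.0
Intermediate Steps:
K = -33 (K = 9 + (6*(-14))/2 = 9 + (1/2)*(-84) = 9 - 42 = -33)
V = -33
f = 1/177 ≈ 0.0056497
f + 108*V = 1/177 + 108*(-33) = 1/177 - 3564 = -630827/177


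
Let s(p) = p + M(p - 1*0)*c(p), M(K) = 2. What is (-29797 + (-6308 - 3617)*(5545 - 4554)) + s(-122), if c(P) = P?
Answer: -9865838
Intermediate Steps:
s(p) = 3*p (s(p) = p + 2*p = 3*p)
(-29797 + (-6308 - 3617)*(5545 - 4554)) + s(-122) = (-29797 + (-6308 - 3617)*(5545 - 4554)) + 3*(-122) = (-29797 - 9925*991) - 366 = (-29797 - 9835675) - 366 = -9865472 - 366 = -9865838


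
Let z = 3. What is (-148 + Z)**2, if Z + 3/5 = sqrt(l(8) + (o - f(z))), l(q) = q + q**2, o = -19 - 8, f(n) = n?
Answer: 553099/25 - 1486*sqrt(42)/5 ≈ 20198.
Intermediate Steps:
o = -27
Z = -3/5 + sqrt(42) (Z = -3/5 + sqrt(8*(1 + 8) + (-27 - 1*3)) = -3/5 + sqrt(8*9 + (-27 - 3)) = -3/5 + sqrt(72 - 30) = -3/5 + sqrt(42) ≈ 5.8807)
(-148 + Z)**2 = (-148 + (-3/5 + sqrt(42)))**2 = (-743/5 + sqrt(42))**2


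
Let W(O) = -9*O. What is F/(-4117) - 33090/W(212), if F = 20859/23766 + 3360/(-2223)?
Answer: 653360864804/37673057253 ≈ 17.343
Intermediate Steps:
F = -218851/345306 (F = 20859*(1/23766) + 3360*(-1/2223) = 409/466 - 1120/741 = -218851/345306 ≈ -0.63379)
F/(-4117) - 33090/W(212) = -218851/345306/(-4117) - 33090/((-9*212)) = -218851/345306*(-1/4117) - 33090/(-1908) = 218851/1421624802 - 33090*(-1/1908) = 218851/1421624802 + 5515/318 = 653360864804/37673057253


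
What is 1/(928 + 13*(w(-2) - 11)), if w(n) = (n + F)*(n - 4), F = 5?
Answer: 1/551 ≈ 0.0018149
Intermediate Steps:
w(n) = (-4 + n)*(5 + n) (w(n) = (n + 5)*(n - 4) = (5 + n)*(-4 + n) = (-4 + n)*(5 + n))
1/(928 + 13*(w(-2) - 11)) = 1/(928 + 13*((-20 - 2 + (-2)**2) - 11)) = 1/(928 + 13*((-20 - 2 + 4) - 11)) = 1/(928 + 13*(-18 - 11)) = 1/(928 + 13*(-29)) = 1/(928 - 377) = 1/551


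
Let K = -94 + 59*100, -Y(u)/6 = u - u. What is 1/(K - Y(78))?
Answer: 1/5806 ≈ 0.00017224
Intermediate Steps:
Y(u) = 0 (Y(u) = -6*(u - u) = -6*0 = 0)
K = 5806 (K = -94 + 5900 = 5806)
1/(K - Y(78)) = 1/(5806 - 1*0) = 1/(5806 + 0) = 1/5806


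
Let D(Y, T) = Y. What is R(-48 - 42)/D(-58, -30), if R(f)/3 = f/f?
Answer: -3/58 ≈ -0.051724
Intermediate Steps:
R(f) = 3 (R(f) = 3*(f/f) = 3*1 = 3)
R(-48 - 42)/D(-58, -30) = 3/(-58) = 3*(-1/58) = -3/58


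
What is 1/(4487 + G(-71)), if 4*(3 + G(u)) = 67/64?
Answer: 256/1147971 ≈ 0.00022300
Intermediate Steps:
G(u) = -701/256 (G(u) = -3 + (67/64)/4 = -3 + (67*(1/64))/4 = -3 + (1/4)*(67/64) = -3 + 67/256 = -701/256)
1/(4487 + G(-71)) = 1/(4487 - 701/256) = 1/(1147971/256) = 256/1147971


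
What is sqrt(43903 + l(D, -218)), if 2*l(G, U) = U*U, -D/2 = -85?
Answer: sqrt(67665) ≈ 260.13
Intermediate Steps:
D = 170 (D = -2*(-85) = 170)
l(G, U) = U**2/2 (l(G, U) = (U*U)/2 = U**2/2)
sqrt(43903 + l(D, -218)) = sqrt(43903 + (1/2)*(-218)**2) = sqrt(43903 + (1/2)*47524) = sqrt(43903 + 23762) = sqrt(67665)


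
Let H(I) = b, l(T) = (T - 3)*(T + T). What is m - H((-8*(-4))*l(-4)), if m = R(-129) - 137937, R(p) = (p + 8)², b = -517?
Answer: -122779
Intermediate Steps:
l(T) = 2*T*(-3 + T) (l(T) = (-3 + T)*(2*T) = 2*T*(-3 + T))
H(I) = -517
R(p) = (8 + p)²
m = -123296 (m = (8 - 129)² - 137937 = (-121)² - 137937 = 14641 - 137937 = -123296)
m - H((-8*(-4))*l(-4)) = -123296 - 1*(-517) = -123296 + 517 = -122779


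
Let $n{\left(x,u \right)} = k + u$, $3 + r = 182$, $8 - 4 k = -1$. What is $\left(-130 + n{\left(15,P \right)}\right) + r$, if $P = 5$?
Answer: $\frac{225}{4} \approx 56.25$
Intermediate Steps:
$k = \frac{9}{4}$ ($k = 2 - - \frac{1}{4} = 2 + \frac{1}{4} = \frac{9}{4} \approx 2.25$)
$r = 179$ ($r = -3 + 182 = 179$)
$n{\left(x,u \right)} = \frac{9}{4} + u$
$\left(-130 + n{\left(15,P \right)}\right) + r = \left(-130 + \left(\frac{9}{4} + 5\right)\right) + 179 = \left(-130 + \frac{29}{4}\right) + 179 = - \frac{491}{4} + 179 = \frac{225}{4}$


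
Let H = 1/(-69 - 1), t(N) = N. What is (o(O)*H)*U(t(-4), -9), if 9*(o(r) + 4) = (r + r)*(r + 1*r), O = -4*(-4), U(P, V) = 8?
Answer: -3952/315 ≈ -12.546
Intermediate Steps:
O = 16
H = -1/70 (H = 1/(-70) = -1/70 ≈ -0.014286)
o(r) = -4 + 4*r²/9 (o(r) = -4 + ((r + r)*(r + 1*r))/9 = -4 + ((2*r)*(r + r))/9 = -4 + ((2*r)*(2*r))/9 = -4 + (4*r²)/9 = -4 + 4*r²/9)
(o(O)*H)*U(t(-4), -9) = ((-4 + (4/9)*16²)*(-1/70))*8 = ((-4 + (4/9)*256)*(-1/70))*8 = ((-4 + 1024/9)*(-1/70))*8 = ((988/9)*(-1/70))*8 = -494/315*8 = -3952/315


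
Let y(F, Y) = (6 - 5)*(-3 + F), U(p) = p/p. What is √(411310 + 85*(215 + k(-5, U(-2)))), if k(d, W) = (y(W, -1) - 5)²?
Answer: 25*√694 ≈ 658.60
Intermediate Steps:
U(p) = 1
y(F, Y) = -3 + F (y(F, Y) = 1*(-3 + F) = -3 + F)
k(d, W) = (-8 + W)² (k(d, W) = ((-3 + W) - 5)² = (-8 + W)²)
√(411310 + 85*(215 + k(-5, U(-2)))) = √(411310 + 85*(215 + (-8 + 1)²)) = √(411310 + 85*(215 + (-7)²)) = √(411310 + 85*(215 + 49)) = √(411310 + 85*264) = √(411310 + 22440) = √433750 = 25*√694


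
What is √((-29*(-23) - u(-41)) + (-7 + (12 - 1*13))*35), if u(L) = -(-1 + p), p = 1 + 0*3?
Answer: 3*√43 ≈ 19.672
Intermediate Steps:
p = 1 (p = 1 + 0 = 1)
u(L) = 0 (u(L) = -(-1 + 1) = -1*0 = 0)
√((-29*(-23) - u(-41)) + (-7 + (12 - 1*13))*35) = √((-29*(-23) - 1*0) + (-7 + (12 - 1*13))*35) = √((667 + 0) + (-7 + (12 - 13))*35) = √(667 + (-7 - 1)*35) = √(667 - 8*35) = √(667 - 280) = √387 = 3*√43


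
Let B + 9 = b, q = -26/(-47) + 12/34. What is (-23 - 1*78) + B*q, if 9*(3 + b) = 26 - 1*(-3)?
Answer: -783487/7191 ≈ -108.95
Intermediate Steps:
q = 724/799 (q = -26*(-1/47) + 12*(1/34) = 26/47 + 6/17 = 724/799 ≈ 0.90613)
b = 2/9 (b = -3 + (26 - 1*(-3))/9 = -3 + (26 + 3)/9 = -3 + (⅑)*29 = -3 + 29/9 = 2/9 ≈ 0.22222)
B = -79/9 (B = -9 + 2/9 = -79/9 ≈ -8.7778)
(-23 - 1*78) + B*q = (-23 - 1*78) - 79/9*724/799 = (-23 - 78) - 57196/7191 = -101 - 57196/7191 = -783487/7191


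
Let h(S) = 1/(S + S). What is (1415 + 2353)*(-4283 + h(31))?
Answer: -500286780/31 ≈ -1.6138e+7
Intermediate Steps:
h(S) = 1/(2*S)
(1415 + 2353)*(-4283 + h(31)) = (1415 + 2353)*(-4283 + (1/2)/31) = 3768*(-4283 + (1/2)*(1/31)) = 3768*(-4283 + 1/62) = 3768*(-265545/62) = -500286780/31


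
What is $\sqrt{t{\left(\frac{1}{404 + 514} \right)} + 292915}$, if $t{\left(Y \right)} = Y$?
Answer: $\frac{\sqrt{27427389042}}{306} \approx 541.22$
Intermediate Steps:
$\sqrt{t{\left(\frac{1}{404 + 514} \right)} + 292915} = \sqrt{\frac{1}{404 + 514} + 292915} = \sqrt{\frac{1}{918} + 292915} = \sqrt{\frac{268895971}{918}} = \frac{\sqrt{27427389042}}{306}$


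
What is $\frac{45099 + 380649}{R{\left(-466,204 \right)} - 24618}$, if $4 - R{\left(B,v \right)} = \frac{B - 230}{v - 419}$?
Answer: $- \frac{45767910}{2646353} \approx -17.295$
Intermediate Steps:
$R{\left(B,v \right)} = 4 - \frac{-230 + B}{-419 + v}$ ($R{\left(B,v \right)} = 4 - \frac{B - 230}{v - 419} = 4 - \frac{-230 + B}{-419 + v}$)
$\frac{45099 + 380649}{R{\left(-466,204 \right)} - 24618} = \frac{45099 + 380649}{\frac{-1446 - -466 + 4 \cdot 204}{-419 + 204} - 24618} = \frac{425748}{\frac{-1446 + 466 + 816}{-215} - 24618} = \frac{425748}{\left(- \frac{1}{215}\right) \left(-164\right) - 24618} = \frac{425748}{\frac{164}{215} - 24618} = \frac{425748}{- \frac{5292706}{215}} = 425748 \left(- \frac{215}{5292706}\right) = - \frac{45767910}{2646353}$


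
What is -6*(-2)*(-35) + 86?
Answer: -334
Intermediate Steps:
-6*(-2)*(-35) + 86 = 12*(-35) + 86 = -420 + 86 = -334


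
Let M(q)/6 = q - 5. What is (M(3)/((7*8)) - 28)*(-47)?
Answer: 18565/14 ≈ 1326.1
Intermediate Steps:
M(q) = -30 + 6*q (M(q) = 6*(q - 5) = 6*(-5 + q) = -30 + 6*q)
(M(3)/((7*8)) - 28)*(-47) = ((-30 + 6*3)/((7*8)) - 28)*(-47) = ((-30 + 18)/56 - 28)*(-47) = (-12*1/56 - 28)*(-47) = (-3/14 - 28)*(-47) = -395/14*(-47) = 18565/14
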